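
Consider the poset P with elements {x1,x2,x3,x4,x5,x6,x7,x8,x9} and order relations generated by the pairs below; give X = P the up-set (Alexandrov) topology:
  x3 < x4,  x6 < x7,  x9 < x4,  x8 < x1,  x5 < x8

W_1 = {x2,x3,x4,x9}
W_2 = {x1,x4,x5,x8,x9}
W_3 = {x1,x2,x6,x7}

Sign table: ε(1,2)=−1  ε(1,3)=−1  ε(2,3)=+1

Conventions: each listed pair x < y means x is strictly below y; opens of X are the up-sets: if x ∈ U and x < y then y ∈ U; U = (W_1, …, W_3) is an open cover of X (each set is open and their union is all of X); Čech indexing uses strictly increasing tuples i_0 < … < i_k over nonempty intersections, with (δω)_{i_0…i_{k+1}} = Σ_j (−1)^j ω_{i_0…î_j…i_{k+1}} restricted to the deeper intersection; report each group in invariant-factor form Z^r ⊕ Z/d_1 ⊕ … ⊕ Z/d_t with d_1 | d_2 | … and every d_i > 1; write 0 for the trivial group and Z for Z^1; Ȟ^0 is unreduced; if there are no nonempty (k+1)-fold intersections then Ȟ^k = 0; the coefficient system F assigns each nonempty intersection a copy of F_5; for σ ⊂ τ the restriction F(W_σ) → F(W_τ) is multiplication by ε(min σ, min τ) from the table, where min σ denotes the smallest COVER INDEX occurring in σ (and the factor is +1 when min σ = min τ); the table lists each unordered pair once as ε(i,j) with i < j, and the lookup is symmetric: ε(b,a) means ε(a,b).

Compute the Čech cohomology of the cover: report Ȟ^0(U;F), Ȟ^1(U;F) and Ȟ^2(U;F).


intersection data:
  W12={x4,x9} W13={x2} W23={x1}
C dims 3,3; δ0: rk_F5 2
Ȟ^0 = (3 − 2) − 0 = 1, so Ȟ^0 ≅ Z/5
Ȟ^1 = (3 − 0) − 2 = 1, so Ȟ^1 ≅ Z/5
Ȟ^2 = (0 − 0) − 0 = 0, so Ȟ^2 ≅ 0

Ȟ^0 = Z/5, Ȟ^1 = Z/5, Ȟ^2 = 0


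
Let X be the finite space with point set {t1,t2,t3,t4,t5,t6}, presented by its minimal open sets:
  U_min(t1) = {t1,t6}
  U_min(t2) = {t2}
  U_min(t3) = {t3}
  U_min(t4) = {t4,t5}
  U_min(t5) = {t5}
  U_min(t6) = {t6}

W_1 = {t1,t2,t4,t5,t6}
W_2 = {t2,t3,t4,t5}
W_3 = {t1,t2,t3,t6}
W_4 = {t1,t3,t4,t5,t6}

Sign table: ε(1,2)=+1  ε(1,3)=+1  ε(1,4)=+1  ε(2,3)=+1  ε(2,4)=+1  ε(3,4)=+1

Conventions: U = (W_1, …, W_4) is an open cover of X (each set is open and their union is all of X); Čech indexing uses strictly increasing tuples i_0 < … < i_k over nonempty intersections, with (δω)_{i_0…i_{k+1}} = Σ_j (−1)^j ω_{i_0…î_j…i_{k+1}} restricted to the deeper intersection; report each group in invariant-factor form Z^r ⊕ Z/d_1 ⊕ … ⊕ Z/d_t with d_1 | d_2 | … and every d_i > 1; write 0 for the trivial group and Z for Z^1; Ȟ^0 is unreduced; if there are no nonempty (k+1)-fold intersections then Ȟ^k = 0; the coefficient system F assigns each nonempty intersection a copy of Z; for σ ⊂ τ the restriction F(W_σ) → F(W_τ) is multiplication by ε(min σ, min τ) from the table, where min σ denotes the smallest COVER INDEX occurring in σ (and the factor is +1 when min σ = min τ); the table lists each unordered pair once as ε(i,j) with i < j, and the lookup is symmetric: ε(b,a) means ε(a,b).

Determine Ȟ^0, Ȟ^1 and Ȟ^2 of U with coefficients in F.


Ȟ^0 ≅ Z, Ȟ^1 ≅ 0, Ȟ^2 ≅ Z

nonempty intersections:
  W12={t2,t4,t5} W13={t1,t2,t6} W14={t1,t4,t5,t6} W23={t2,t3} W24={t3,t4,t5} W34={t1,t3,t6}
  W123={t2} W124={t4,t5} W134={t1,t6} W234={t3}
C dims 4,6,4; δ0: rk 3, SNF 1^3; δ1: rk 3, SNF 1^3
Ȟ^0: (4−3)−0=1 ⇒ Z
Ȟ^1: (6−3)−3=0 ⇒ 0
Ȟ^2: (4−0)−3=1 ⇒ Z


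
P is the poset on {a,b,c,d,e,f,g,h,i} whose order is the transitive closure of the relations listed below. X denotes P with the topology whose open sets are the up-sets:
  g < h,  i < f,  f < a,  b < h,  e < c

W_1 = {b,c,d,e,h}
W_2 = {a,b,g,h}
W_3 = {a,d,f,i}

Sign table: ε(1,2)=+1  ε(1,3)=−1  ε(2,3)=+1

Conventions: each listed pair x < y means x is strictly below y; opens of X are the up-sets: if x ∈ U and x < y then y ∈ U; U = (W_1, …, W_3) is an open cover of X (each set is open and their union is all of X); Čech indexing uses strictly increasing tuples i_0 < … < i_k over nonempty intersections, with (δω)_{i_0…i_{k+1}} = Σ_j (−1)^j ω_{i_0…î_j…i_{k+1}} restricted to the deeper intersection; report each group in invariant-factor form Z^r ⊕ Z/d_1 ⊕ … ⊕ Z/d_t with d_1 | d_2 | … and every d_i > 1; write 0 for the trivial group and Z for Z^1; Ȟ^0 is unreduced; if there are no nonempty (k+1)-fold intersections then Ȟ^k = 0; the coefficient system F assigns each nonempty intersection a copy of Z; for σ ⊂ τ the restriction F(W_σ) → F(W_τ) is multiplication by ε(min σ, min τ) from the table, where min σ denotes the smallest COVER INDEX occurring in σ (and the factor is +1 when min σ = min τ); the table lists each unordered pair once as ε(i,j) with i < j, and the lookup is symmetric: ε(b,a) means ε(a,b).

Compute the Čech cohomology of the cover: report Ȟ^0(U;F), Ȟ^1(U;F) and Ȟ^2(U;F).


nerve simplices:
  W12={b,h} W13={d} W23={a}
C dims 3,3; δ0: rk 3, SNF 1^2·2
degree 0: 3−3−0 = 0 → Ȟ^0 ≅ 0
degree 1: 3−0−3 = 0 plus torsion [2] → Ȟ^1 ≅ Z/2
degree 2: 0−0−0 = 0 → Ȟ^2 ≅ 0

Ȟ^0 ≅ 0, Ȟ^1 ≅ Z/2 and Ȟ^2 ≅ 0


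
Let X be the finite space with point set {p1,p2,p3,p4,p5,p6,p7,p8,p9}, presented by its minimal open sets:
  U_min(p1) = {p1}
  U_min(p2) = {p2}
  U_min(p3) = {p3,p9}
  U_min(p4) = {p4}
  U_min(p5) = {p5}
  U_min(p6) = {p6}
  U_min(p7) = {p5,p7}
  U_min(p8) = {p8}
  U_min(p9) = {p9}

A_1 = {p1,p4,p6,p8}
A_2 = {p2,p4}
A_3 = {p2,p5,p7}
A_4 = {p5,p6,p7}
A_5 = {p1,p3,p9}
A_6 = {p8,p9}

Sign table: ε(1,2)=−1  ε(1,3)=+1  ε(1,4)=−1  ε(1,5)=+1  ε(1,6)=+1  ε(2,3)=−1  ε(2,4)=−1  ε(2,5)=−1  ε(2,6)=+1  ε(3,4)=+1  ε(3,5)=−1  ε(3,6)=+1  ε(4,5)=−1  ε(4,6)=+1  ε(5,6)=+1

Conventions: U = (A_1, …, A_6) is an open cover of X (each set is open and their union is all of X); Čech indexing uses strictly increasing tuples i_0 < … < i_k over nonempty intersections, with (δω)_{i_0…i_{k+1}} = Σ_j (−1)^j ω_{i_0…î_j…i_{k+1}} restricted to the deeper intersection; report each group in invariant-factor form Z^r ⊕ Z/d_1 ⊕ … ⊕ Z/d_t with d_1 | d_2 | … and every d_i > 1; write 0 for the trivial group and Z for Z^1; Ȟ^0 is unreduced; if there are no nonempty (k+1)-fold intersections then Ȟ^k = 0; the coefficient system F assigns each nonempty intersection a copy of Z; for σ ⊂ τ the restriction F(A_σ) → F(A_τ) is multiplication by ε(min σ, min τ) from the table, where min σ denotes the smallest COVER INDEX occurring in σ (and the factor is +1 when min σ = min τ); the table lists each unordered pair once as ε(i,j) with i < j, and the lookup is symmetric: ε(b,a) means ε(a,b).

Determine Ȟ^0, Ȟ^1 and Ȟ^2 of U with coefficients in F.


Ȟ^0 ≅ 0, Ȟ^1 ≅ Z ⊕ Z/2, Ȟ^2 ≅ 0

nonempty overlaps:
  A12={p4} A14={p6} A15={p1} A16={p8} A23={p2} A34={p5,p7} A56={p9}
C dims 6,7; δ0: rk 6, SNF 1^5·2
degree 0: 6−6−0 = 0 → Ȟ^0 ≅ 0
degree 1: 7−0−6 = 1 plus torsion [2] → Ȟ^1 ≅ Z ⊕ Z/2
degree 2: 0−0−0 = 0 → Ȟ^2 ≅ 0


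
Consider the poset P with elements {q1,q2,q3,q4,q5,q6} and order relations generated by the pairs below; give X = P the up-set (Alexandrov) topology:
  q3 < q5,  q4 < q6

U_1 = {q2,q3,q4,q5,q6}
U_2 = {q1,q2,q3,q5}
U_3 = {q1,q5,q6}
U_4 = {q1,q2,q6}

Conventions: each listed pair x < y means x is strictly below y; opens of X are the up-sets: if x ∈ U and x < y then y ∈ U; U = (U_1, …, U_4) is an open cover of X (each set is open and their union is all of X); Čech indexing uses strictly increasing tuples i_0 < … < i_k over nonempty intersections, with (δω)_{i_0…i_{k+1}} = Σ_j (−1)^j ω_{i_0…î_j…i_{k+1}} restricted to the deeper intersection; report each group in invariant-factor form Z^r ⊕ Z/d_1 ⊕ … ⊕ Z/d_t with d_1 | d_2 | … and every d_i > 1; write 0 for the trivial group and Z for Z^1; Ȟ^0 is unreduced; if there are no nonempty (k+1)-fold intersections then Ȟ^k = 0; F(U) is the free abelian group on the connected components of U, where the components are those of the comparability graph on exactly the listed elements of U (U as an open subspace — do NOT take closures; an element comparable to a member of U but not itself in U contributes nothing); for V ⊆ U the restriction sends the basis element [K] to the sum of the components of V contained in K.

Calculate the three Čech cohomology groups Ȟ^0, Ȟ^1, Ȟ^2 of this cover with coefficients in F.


nerve simplices:
  U12={q2,q3,q5} U13={q5,q6} U14={q2,q6} U23={q1,q5} U24={q1,q2} U34={q1,q6}
  U123={q5} U124={q2} U134={q6} U234={q1}
components per intersection:
  U1: {q2} {q3,q5} {q4,q6}
  U2: {q1} {q2} {q3,q5}
  U3: {q1} {q5} {q6}
  U4: {q1} {q2} {q6}
  U12: {q2} {q3,q5}
  U13: {q5} {q6}
  U14: {q2} {q6}
  U23: {q1} {q5}
  U24: {q1} {q2}
  U34: {q1} {q6}
  U123: {q5}
  U124: {q2}
  U134: {q6}
  U234: {q1}
C dims 12,12,4; δ0: rk 8, SNF 1^8; δ1: rk 4, SNF 1^4
degree 0: 12−8−0 = 4 → Ȟ^0 ≅ Z^4
degree 1: 12−4−8 = 0 → Ȟ^1 ≅ 0
degree 2: 4−0−4 = 0 → Ȟ^2 ≅ 0

Ȟ^0 = Z^4,  Ȟ^1 = 0,  Ȟ^2 = 0


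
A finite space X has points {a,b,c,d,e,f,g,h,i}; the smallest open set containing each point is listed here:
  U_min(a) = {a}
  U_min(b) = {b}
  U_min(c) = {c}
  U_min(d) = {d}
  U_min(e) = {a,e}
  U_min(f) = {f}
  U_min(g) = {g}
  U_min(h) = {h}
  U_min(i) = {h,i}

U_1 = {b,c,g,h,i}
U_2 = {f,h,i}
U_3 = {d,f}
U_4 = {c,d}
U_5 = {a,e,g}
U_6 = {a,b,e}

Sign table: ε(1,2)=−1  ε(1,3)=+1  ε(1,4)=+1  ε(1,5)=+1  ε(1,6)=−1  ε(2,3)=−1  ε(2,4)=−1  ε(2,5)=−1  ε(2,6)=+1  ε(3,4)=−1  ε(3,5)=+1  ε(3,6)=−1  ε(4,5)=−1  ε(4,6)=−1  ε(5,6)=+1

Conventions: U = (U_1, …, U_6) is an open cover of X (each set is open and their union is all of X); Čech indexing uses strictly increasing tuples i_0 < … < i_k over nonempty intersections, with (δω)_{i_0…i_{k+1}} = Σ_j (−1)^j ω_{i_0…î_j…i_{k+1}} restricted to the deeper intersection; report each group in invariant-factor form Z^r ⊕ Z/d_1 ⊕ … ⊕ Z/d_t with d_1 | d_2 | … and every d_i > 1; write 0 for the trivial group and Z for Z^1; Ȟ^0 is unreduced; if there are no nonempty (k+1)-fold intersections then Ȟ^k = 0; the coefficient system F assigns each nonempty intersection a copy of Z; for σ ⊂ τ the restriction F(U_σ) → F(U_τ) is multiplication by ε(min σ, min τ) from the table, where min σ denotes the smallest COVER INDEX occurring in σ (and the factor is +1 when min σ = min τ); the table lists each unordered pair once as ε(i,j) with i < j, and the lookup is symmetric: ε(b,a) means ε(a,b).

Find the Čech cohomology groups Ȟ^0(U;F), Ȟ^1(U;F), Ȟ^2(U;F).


Ȟ^0 = 0, Ȟ^1 = Z ⊕ Z/2 and Ȟ^2 = 0

nonempty intersections:
  U12={h,i} U14={c} U15={g} U16={b} U23={f} U34={d} U56={a,e}
C dims 6,7; δ0: rk 6, SNF 1^5·2
Ȟ^0: (6−6)−0=0 ⇒ 0
Ȟ^1: (7−0)−6=1 plus torsion [2] ⇒ Z ⊕ Z/2
Ȟ^2: (0−0)−0=0 ⇒ 0


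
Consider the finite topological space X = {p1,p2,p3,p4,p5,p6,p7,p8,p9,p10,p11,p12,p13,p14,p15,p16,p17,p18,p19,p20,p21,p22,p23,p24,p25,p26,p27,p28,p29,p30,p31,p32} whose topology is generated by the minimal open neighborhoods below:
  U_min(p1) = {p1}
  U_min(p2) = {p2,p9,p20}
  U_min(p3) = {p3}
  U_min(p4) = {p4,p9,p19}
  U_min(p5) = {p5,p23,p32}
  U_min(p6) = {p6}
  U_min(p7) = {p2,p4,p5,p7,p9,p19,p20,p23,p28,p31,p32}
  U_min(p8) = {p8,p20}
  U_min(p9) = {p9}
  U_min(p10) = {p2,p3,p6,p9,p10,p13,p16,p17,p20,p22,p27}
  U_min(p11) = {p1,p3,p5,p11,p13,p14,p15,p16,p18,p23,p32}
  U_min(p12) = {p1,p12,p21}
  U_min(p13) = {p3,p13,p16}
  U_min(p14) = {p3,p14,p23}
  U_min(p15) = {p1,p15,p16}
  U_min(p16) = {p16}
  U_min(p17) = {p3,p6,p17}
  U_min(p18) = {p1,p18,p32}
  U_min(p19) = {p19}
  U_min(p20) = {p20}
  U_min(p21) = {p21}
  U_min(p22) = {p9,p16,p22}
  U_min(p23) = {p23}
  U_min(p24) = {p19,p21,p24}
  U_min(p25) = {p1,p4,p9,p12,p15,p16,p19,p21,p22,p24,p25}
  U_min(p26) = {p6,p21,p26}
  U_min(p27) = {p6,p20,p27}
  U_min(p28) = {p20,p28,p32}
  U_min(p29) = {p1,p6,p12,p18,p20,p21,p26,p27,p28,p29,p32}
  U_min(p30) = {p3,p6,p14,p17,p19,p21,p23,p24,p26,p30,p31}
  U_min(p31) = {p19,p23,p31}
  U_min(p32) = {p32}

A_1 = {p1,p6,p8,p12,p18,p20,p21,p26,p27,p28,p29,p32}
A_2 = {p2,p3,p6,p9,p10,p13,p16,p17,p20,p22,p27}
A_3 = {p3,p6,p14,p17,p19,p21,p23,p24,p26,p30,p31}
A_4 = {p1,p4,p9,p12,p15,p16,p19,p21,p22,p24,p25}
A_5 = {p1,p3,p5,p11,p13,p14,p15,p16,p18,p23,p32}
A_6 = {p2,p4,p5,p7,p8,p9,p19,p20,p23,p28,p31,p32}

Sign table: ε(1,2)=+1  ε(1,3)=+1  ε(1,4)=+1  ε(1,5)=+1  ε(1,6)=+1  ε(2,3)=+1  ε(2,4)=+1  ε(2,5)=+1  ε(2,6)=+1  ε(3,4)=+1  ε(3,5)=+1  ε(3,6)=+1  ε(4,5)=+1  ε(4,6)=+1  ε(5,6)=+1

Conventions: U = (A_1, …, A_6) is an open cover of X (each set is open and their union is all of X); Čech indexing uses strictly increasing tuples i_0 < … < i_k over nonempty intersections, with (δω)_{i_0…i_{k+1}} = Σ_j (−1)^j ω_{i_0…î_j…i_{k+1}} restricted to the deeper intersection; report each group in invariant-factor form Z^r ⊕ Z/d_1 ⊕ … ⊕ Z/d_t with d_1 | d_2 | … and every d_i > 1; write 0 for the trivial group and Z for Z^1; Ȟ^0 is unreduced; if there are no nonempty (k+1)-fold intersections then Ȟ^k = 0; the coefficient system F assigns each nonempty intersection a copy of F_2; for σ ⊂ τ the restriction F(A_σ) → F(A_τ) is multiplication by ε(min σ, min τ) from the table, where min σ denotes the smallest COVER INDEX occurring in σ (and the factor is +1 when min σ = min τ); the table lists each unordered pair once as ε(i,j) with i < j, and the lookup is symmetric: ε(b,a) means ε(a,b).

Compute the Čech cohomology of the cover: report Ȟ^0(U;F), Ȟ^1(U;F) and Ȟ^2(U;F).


Ȟ^0 ≅ Z/2, Ȟ^1 ≅ Z/2 and Ȟ^2 ≅ Z/2

nerve simplices:
  A12={p6,p20,p27} A13={p6,p21,p26} A14={p1,p12,p21} A15={p1,p18,p32} A16={p8,p20,p28,p32} A23={p3,p6,p17} A24={p9,p16,p22} A25={p3,p13,p16} A26={p2,p9,p20} A34={p19,p21,p24} A35={p3,p14,p23} A36={p19,p23,p31} A45={p1,p15,p16} A46={p4,p9,p19} A56={p5,p23,p32}
  A123={p6} A126={p20} A134={p21} A145={p1} A156={p32} A235={p3} A245={p16} A246={p9} A346={p19} A356={p23}
C dims 6,15,10; δ0: rk_F2 5; δ1: rk_F2 9
degree 0: 6−5−0 = 1 → Ȟ^0 ≅ Z/2
degree 1: 15−9−5 = 1 → Ȟ^1 ≅ Z/2
degree 2: 10−0−9 = 1 → Ȟ^2 ≅ Z/2


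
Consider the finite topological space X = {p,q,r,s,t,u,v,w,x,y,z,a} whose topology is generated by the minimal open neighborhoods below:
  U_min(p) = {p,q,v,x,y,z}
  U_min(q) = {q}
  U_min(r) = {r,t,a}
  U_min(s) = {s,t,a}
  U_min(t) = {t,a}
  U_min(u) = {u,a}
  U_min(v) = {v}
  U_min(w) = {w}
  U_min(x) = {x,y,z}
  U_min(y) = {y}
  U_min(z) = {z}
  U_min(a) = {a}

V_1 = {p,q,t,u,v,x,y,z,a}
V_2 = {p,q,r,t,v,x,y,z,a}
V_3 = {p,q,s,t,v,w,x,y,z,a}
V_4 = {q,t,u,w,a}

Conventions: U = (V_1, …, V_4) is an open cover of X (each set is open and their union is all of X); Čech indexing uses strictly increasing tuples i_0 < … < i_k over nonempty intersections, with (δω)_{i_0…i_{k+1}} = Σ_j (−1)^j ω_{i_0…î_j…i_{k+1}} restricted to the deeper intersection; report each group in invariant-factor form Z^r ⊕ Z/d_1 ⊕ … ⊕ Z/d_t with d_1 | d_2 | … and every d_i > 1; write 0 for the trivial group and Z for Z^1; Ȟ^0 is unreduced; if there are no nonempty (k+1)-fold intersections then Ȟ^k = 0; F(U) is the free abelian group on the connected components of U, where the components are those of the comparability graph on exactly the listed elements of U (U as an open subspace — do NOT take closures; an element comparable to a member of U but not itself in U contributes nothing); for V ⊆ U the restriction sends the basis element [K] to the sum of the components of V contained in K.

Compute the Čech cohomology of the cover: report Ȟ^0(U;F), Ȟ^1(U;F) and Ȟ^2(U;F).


Ȟ^0(U;F) ≅ Z^3,  Ȟ^1(U;F) ≅ 0,  Ȟ^2(U;F) ≅ 0

cover nerve:
  V12={p,q,t,v,x,y,z,a} V13={p,q,t,v,x,y,z,a} V14={q,t,u,a} V23={p,q,t,v,x,y,z,a} V24={q,t,a} V34={q,t,w,a}
  V123={p,q,t,v,x,y,z,a} V124={q,t,a} V134={q,t,a} V234={q,t,a}
  V1234={q,t,a}
components per intersection:
  V1: {p,q,v,x,y,z} {t,u,a}
  V2: {p,q,v,x,y,z} {r,t,a}
  V3: {p,q,v,x,y,z} {s,t,a} {w}
  V4: {q} {t,u,a} {w}
  V12: {p,q,v,x,y,z} {t,a}
  V13: {p,q,v,x,y,z} {t,a}
  V14: {q} {t,u,a}
  V23: {p,q,v,x,y,z} {t,a}
  V24: {q} {t,a}
  V34: {q} {t,a} {w}
  V123: {p,q,v,x,y,z} {t,a}
  V124: {q} {t,a}
  V134: {q} {t,a}
  V234: {q} {t,a}
  V1234: {q} {t,a}
C dims 10,13,8,2; δ0: rk 7, SNF 1^7; δ1: rk 6, SNF 1^6; δ2: rk 2, SNF 1^2
Ȟ^0: (10−7)−0=3 ⇒ Z^3
Ȟ^1: (13−6)−7=0 ⇒ 0
Ȟ^2: (8−2)−6=0 ⇒ 0


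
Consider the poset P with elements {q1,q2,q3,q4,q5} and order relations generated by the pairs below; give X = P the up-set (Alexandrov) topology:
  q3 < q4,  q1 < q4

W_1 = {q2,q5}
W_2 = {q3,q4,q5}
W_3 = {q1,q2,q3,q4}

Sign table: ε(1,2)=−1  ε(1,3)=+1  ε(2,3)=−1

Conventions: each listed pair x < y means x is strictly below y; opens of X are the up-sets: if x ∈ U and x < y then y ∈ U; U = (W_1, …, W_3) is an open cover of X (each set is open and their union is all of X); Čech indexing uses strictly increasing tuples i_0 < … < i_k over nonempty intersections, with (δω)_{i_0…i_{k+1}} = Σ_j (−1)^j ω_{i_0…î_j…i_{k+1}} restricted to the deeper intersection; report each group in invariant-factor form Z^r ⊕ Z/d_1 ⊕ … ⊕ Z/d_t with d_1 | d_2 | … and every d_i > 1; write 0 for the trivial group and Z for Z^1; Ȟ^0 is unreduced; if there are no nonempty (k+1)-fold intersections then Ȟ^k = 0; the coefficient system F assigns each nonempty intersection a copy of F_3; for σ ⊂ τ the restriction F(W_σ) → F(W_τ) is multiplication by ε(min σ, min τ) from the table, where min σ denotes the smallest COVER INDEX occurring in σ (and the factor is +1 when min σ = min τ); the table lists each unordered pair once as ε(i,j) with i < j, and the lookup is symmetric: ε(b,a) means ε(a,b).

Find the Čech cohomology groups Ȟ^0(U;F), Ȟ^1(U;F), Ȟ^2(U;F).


Ȟ^0 = Z/3,  Ȟ^1 = Z/3,  Ȟ^2 = 0

nonempty overlaps:
  W12={q5} W13={q2} W23={q3,q4}
C dims 3,3; δ0: rk_F3 2
degree 0: 3−2−0 = 1 → Ȟ^0 ≅ Z/3
degree 1: 3−0−2 = 1 → Ȟ^1 ≅ Z/3
degree 2: 0−0−0 = 0 → Ȟ^2 ≅ 0


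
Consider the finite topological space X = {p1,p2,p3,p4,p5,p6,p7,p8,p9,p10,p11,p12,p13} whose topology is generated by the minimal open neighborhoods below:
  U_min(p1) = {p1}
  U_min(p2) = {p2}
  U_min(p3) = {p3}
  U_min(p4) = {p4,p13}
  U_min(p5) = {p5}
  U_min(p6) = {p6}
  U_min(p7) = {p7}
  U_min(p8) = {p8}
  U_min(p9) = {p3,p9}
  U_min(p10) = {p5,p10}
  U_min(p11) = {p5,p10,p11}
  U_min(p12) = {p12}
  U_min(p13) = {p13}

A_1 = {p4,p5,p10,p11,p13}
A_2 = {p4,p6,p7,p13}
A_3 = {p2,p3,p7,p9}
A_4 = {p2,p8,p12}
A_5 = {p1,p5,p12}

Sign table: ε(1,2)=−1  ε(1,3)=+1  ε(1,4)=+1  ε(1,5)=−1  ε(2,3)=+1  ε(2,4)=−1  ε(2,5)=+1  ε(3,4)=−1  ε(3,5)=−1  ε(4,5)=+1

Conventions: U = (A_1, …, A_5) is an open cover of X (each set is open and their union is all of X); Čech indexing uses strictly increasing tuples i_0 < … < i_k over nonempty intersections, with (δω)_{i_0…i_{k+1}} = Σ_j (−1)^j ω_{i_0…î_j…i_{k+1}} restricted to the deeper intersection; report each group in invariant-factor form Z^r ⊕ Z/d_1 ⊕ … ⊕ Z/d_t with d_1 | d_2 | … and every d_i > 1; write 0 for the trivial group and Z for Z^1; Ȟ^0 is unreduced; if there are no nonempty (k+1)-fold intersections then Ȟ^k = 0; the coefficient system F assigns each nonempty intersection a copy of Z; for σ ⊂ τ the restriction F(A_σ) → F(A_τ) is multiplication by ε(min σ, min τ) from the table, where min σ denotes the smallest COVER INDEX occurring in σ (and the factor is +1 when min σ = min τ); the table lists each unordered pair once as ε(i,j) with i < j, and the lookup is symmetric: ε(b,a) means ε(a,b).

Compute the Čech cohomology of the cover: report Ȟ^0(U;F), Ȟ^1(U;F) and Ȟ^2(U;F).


Ȟ^0(U;F) ≅ 0, Ȟ^1(U;F) ≅ Z/2, Ȟ^2(U;F) ≅ 0

intersection data:
  A12={p4,p13} A15={p5} A23={p7} A34={p2} A45={p12}
C dims 5,5; δ0: rk 5, SNF 1^4·2
Ȟ^0 = (5 − 5) − 0 = 0, so Ȟ^0 ≅ 0
Ȟ^1 = (5 − 0) − 5 = 0 plus torsion [2], so Ȟ^1 ≅ Z/2
Ȟ^2 = (0 − 0) − 0 = 0, so Ȟ^2 ≅ 0


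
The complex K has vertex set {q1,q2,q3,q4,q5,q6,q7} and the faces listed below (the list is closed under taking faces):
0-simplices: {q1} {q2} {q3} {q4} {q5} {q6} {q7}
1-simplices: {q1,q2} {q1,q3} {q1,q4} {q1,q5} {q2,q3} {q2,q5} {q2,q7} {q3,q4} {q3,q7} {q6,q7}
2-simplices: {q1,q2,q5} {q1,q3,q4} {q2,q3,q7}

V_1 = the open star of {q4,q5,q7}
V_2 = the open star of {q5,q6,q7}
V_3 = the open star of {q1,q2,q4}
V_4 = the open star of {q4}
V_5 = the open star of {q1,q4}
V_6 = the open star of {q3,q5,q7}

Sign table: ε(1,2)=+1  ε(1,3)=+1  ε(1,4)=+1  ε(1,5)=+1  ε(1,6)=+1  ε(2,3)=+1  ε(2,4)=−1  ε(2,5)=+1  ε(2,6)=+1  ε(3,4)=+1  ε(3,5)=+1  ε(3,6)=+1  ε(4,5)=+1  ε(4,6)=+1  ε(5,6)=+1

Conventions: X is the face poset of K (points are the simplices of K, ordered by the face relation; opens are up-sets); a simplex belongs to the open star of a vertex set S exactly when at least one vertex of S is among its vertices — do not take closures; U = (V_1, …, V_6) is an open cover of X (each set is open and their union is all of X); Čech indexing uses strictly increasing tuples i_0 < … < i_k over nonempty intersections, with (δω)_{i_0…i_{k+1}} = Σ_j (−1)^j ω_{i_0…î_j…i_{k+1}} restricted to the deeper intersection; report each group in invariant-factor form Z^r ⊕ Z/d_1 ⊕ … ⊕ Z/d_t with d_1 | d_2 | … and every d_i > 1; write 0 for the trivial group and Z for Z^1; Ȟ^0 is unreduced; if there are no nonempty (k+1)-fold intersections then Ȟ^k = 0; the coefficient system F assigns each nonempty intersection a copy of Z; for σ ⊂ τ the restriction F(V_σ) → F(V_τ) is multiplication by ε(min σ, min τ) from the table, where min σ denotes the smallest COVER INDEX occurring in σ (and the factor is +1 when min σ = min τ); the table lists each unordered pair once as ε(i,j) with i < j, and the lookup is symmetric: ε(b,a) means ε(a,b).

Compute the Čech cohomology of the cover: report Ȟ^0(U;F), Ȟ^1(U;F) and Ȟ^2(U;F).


Ȟ^0(U;F) ≅ Z, Ȟ^1(U;F) ≅ 0, Ȟ^2(U;F) ≅ 0

nerve simplices:
  V1={{q4},{q5},{q7},{q1,q4},{q1,q5},{q2,q5},{q2,q7},{q3,q4},{q3,q7},{q6,q7},{q1,q2,q5},{q1,q3,q4},{q2,q3,q7}} V2={{q5},{q6},{q7},{q1,q5},{q2,q5},{q2,q7},{q3,q7},{q6,q7},{q1,q2,q5},{q2,q3,q7}} V3={{q1},{q2},{q4},{q1,q2},{q1,q3},{q1,q4},{q1,q5},{q2,q3},{q2,q5},{q2,q7},{q3,q4},{q1,q2,q5},{q1,q3,q4},{q2,q3,q7}} V4={{q4},{q1,q4},{q3,q4},{q1,q3,q4}} V5={{q1},{q4},{q1,q2},{q1,q3},{q1,q4},{q1,q5},{q3,q4},{q1,q2,q5},{q1,q3,q4}} V6={{q3},{q5},{q7},{q1,q3},{q1,q5},{q2,q3},{q2,q5},{q2,q7},{q3,q4},{q3,q7},{q6,q7},{q1,q2,q5},{q1,q3,q4},{q2,q3,q7}}
  V12={{q5},{q7},{q1,q5},{q2,q5},{q2,q7},{q3,q7},{q6,q7},{q1,q2,q5},{q2,q3,q7}} V13={{q4},{q1,q4},{q1,q5},{q2,q5},{q2,q7},{q3,q4},{q1,q2,q5},{q1,q3,q4},{q2,q3,q7}} V14={{q4},{q1,q4},{q3,q4},{q1,q3,q4}} V15={{q4},{q1,q4},{q1,q5},{q3,q4},{q1,q2,q5},{q1,q3,q4}} V16={{q5},{q7},{q1,q5},{q2,q5},{q2,q7},{q3,q4},{q3,q7},{q6,q7},{q1,q2,q5},{q1,q3,q4},{q2,q3,q7}} V23={{q1,q5},{q2,q5},{q2,q7},{q1,q2,q5},{q2,q3,q7}} V25={{q1,q5},{q1,q2,q5}} V26={{q5},{q7},{q1,q5},{q2,q5},{q2,q7},{q3,q7},{q6,q7},{q1,q2,q5},{q2,q3,q7}} V34={{q4},{q1,q4},{q3,q4},{q1,q3,q4}} V35={{q1},{q4},{q1,q2},{q1,q3},{q1,q4},{q1,q5},{q3,q4},{q1,q2,q5},{q1,q3,q4}} V36={{q1,q3},{q1,q5},{q2,q3},{q2,q5},{q2,q7},{q3,q4},{q1,q2,q5},{q1,q3,q4},{q2,q3,q7}} V45={{q4},{q1,q4},{q3,q4},{q1,q3,q4}} V46={{q3,q4},{q1,q3,q4}} V56={{q1,q3},{q1,q5},{q3,q4},{q1,q2,q5},{q1,q3,q4}}
  V123={{q1,q5},{q2,q5},{q2,q7},{q1,q2,q5},{q2,q3,q7}} V125={{q1,q5},{q1,q2,q5}} V126={{q5},{q7},{q1,q5},{q2,q5},{q2,q7},{q3,q7},{q6,q7},{q1,q2,q5},{q2,q3,q7}} V134={{q4},{q1,q4},{q3,q4},{q1,q3,q4}} V135={{q4},{q1,q4},{q1,q5},{q3,q4},{q1,q2,q5},{q1,q3,q4}} V136={{q1,q5},{q2,q5},{q2,q7},{q3,q4},{q1,q2,q5},{q1,q3,q4},{q2,q3,q7}} V145={{q4},{q1,q4},{q3,q4},{q1,q3,q4}} V146={{q3,q4},{q1,q3,q4}} V156={{q1,q5},{q3,q4},{q1,q2,q5},{q1,q3,q4}} V235={{q1,q5},{q1,q2,q5}} V236={{q1,q5},{q2,q5},{q2,q7},{q1,q2,q5},{q2,q3,q7}} V256={{q1,q5},{q1,q2,q5}} V345={{q4},{q1,q4},{q3,q4},{q1,q3,q4}} V346={{q3,q4},{q1,q3,q4}} V356={{q1,q3},{q1,q5},{q3,q4},{q1,q2,q5},{q1,q3,q4}} V456={{q3,q4},{q1,q3,q4}}
  V1235={{q1,q5},{q1,q2,q5}} V1236={{q1,q5},{q2,q5},{q2,q7},{q1,q2,q5},{q2,q3,q7}} V1256={{q1,q5},{q1,q2,q5}} V1345={{q4},{q1,q4},{q3,q4},{q1,q3,q4}} V1346={{q3,q4},{q1,q3,q4}} V1356={{q1,q5},{q3,q4},{q1,q2,q5},{q1,q3,q4}} V1456={{q3,q4},{q1,q3,q4}} V2356={{q1,q5},{q1,q2,q5}} V3456={{q3,q4},{q1,q3,q4}}
  V12356={{q1,q5},{q1,q2,q5}} V13456={{q3,q4},{q1,q3,q4}}
C dims 6,14,16,9; δ0: rk 5, SNF 1^5; δ1: rk 9, SNF 1^9; δ2: rk 7, SNF 1^7
degree 0: 6−5−0 = 1 → Ȟ^0 ≅ Z
degree 1: 14−9−5 = 0 → Ȟ^1 ≅ 0
degree 2: 16−7−9 = 0 → Ȟ^2 ≅ 0


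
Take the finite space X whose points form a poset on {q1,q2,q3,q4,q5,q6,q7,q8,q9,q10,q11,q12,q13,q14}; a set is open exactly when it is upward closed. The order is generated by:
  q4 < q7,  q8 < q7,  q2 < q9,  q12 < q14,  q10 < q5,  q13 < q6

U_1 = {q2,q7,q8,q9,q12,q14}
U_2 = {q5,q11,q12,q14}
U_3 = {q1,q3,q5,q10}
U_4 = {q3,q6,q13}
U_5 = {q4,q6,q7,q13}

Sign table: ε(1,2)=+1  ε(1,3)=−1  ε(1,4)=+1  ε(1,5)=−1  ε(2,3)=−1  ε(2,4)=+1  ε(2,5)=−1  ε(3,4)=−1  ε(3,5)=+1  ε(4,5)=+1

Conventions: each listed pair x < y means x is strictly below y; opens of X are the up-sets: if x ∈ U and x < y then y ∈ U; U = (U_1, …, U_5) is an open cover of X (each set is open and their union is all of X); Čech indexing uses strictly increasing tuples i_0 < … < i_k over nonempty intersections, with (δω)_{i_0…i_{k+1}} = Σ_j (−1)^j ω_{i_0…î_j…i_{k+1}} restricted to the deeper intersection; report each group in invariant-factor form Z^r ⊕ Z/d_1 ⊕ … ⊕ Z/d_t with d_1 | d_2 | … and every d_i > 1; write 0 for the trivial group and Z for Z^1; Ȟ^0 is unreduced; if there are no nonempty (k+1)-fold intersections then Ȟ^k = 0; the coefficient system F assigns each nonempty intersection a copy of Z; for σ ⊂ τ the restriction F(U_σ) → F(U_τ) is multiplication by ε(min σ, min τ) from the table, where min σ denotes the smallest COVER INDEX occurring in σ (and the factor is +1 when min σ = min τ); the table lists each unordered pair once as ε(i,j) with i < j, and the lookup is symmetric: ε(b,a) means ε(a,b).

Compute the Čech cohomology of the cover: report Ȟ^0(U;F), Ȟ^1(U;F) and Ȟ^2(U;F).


Ȟ^0 = 0,  Ȟ^1 = Z/2,  Ȟ^2 = 0

intersection data:
  U12={q12,q14} U15={q7} U23={q5} U34={q3} U45={q6,q13}
C dims 5,5; δ0: rk 5, SNF 1^4·2
Ȟ^0 = (5 − 5) − 0 = 0, so Ȟ^0 ≅ 0
Ȟ^1 = (5 − 0) − 5 = 0 plus torsion [2], so Ȟ^1 ≅ Z/2
Ȟ^2 = (0 − 0) − 0 = 0, so Ȟ^2 ≅ 0


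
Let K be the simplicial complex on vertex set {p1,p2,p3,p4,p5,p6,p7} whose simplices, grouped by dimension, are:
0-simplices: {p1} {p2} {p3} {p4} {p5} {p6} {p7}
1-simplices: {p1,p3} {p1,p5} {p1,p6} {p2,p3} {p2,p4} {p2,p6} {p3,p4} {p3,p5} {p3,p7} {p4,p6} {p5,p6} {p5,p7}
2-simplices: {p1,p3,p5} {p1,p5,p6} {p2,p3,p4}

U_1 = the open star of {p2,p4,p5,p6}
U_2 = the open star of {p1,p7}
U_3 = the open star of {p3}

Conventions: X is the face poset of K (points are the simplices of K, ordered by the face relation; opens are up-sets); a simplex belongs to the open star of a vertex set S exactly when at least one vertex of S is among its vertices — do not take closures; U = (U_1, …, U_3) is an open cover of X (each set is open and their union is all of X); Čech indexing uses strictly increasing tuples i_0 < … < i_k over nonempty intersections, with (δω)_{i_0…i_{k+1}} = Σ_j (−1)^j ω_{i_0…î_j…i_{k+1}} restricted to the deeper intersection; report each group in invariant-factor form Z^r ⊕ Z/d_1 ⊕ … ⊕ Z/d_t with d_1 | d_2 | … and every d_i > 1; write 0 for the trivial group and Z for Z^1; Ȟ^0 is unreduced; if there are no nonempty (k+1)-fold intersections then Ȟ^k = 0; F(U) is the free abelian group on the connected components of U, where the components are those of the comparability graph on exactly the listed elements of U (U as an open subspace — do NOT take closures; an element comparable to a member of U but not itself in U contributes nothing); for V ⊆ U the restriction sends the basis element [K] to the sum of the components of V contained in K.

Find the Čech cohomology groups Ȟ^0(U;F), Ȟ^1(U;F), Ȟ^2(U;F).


Ȟ^0 ≅ Z, Ȟ^1 ≅ Z^2 and Ȟ^2 ≅ 0

nerve of the cover:
  U1={{p2},{p4},{p5},{p6},{p1,p5},{p1,p6},{p2,p3},{p2,p4},{p2,p6},{p3,p4},{p3,p5},{p4,p6},{p5,p6},{p5,p7},{p1,p3,p5},{p1,p5,p6},{p2,p3,p4}} U2={{p1},{p7},{p1,p3},{p1,p5},{p1,p6},{p3,p7},{p5,p7},{p1,p3,p5},{p1,p5,p6}} U3={{p3},{p1,p3},{p2,p3},{p3,p4},{p3,p5},{p3,p7},{p1,p3,p5},{p2,p3,p4}}
  U12={{p1,p5},{p1,p6},{p5,p7},{p1,p3,p5},{p1,p5,p6}} U13={{p2,p3},{p3,p4},{p3,p5},{p1,p3,p5},{p2,p3,p4}} U23={{p1,p3},{p3,p7},{p1,p3,p5}}
  U123={{p1,p3,p5}}
components per intersection:
  U1: {{p2},{p4},{p5},{p6},{p1,p5},{p1,p6},{p2,p3},{p2,p4},{p2,p6},{p3,p4},{p3,p5},{p4,p6},{p5,p6},{p5,p7},{p1,p3,p5},{p1,p5,p6},{p2,p3,p4}}
  U2: {{p1},{p1,p3},{p1,p5},{p1,p6},{p1,p3,p5},{p1,p5,p6}} {{p7},{p3,p7},{p5,p7}}
  U3: {{p3},{p1,p3},{p2,p3},{p3,p4},{p3,p5},{p3,p7},{p1,p3,p5},{p2,p3,p4}}
  U12: {{p1,p5},{p1,p6},{p1,p3,p5},{p1,p5,p6}} {{p5,p7}}
  U13: {{p2,p3},{p3,p4},{p2,p3,p4}} {{p3,p5},{p1,p3,p5}}
  U23: {{p1,p3},{p1,p3,p5}} {{p3,p7}}
  U123: {{p1,p3,p5}}
C dims 4,6,1; δ0: rk 3, SNF 1^3; δ1: rk 1, SNF 1^1
Ȟ^0 = (4 − 3) − 0 = 1, so Ȟ^0 ≅ Z
Ȟ^1 = (6 − 1) − 3 = 2, so Ȟ^1 ≅ Z^2
Ȟ^2 = (1 − 0) − 1 = 0, so Ȟ^2 ≅ 0


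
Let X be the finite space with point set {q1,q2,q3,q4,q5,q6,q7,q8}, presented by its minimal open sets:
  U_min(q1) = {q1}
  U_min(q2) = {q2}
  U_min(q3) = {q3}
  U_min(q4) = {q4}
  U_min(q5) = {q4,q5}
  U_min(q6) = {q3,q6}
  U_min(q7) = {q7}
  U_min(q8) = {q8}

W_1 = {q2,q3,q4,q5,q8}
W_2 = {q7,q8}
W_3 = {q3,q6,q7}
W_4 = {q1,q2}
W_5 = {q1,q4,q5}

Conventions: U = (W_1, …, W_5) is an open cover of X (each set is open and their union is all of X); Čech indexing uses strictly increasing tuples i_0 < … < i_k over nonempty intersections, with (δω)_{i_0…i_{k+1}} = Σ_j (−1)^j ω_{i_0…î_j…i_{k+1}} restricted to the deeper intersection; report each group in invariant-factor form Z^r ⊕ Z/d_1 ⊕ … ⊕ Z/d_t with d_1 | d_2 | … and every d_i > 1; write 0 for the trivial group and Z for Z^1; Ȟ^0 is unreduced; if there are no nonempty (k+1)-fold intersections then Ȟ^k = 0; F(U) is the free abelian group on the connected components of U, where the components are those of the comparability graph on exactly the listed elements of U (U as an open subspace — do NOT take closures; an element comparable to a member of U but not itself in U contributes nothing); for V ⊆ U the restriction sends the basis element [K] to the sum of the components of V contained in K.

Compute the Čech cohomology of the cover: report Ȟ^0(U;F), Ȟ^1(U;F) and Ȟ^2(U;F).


nonempty intersections:
  W12={q8} W13={q3} W14={q2} W15={q4,q5} W23={q7} W45={q1}
components per intersection:
  W1: {q2} {q3} {q4,q5} {q8}
  W2: {q7} {q8}
  W3: {q3,q6} {q7}
  W4: {q1} {q2}
  W5: {q1} {q4,q5}
  W12: {q8}
  W13: {q3}
  W14: {q2}
  W15: {q4,q5}
  W23: {q7}
  W45: {q1}
C dims 12,6; δ0: rk 6, SNF 1^6
Ȟ^0: (12−6)−0=6 ⇒ Z^6
Ȟ^1: (6−0)−6=0 ⇒ 0
Ȟ^2: (0−0)−0=0 ⇒ 0

Ȟ^0(U;F) ≅ Z^6,  Ȟ^1(U;F) ≅ 0,  Ȟ^2(U;F) ≅ 0


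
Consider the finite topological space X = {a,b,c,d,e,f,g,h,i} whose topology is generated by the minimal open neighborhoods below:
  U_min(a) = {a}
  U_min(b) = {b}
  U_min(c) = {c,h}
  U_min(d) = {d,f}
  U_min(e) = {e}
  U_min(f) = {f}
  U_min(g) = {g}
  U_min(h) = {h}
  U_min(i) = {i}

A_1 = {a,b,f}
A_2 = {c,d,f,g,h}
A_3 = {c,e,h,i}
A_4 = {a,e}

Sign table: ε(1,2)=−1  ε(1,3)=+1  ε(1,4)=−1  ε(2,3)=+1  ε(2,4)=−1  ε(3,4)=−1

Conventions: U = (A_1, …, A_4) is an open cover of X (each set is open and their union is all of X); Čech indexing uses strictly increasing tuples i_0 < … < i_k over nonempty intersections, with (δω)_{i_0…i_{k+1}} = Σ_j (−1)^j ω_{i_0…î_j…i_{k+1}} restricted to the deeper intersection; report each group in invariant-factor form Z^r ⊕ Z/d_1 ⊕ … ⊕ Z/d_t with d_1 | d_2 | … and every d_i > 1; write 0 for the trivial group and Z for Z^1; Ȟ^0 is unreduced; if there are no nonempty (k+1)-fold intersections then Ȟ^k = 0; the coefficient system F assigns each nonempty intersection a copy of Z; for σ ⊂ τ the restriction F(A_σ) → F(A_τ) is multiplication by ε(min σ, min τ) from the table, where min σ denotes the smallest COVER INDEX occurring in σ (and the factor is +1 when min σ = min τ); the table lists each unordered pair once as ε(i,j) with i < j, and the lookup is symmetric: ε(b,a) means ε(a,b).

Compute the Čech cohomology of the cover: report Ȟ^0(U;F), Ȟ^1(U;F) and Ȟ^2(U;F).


Ȟ^0 = 0; Ȟ^1 = Z/2; Ȟ^2 = 0

nonempty intersections:
  A12={f} A14={a} A23={c,h} A34={e}
C dims 4,4; δ0: rk 4, SNF 1^3·2
Ȟ^0: (4−4)−0=0 ⇒ 0
Ȟ^1: (4−0)−4=0 plus torsion [2] ⇒ Z/2
Ȟ^2: (0−0)−0=0 ⇒ 0


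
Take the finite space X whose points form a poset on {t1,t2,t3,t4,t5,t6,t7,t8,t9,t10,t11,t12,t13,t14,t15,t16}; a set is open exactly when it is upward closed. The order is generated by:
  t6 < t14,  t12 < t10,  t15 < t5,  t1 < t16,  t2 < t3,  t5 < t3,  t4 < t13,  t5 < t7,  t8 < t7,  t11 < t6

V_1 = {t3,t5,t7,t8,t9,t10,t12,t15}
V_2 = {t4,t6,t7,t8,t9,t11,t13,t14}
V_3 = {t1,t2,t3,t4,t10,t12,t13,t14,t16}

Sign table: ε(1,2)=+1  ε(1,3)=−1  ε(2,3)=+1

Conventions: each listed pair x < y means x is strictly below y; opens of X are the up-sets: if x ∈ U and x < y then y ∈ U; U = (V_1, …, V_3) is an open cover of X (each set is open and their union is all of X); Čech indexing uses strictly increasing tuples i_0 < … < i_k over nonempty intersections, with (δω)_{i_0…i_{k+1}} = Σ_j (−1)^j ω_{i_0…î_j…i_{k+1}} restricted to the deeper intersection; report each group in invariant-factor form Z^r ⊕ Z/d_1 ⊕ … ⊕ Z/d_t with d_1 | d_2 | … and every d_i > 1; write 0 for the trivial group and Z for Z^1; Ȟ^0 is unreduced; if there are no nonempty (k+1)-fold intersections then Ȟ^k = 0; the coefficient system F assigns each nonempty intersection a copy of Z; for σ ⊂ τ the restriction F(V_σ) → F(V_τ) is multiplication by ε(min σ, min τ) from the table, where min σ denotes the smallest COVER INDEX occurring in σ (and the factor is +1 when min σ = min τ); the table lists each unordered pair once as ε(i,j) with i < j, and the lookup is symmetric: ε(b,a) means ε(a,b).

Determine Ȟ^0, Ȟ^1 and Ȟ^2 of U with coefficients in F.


Ȟ^0(U;F) ≅ 0, Ȟ^1(U;F) ≅ Z/2, Ȟ^2(U;F) ≅ 0

nonempty intersections:
  V12={t7,t8,t9} V13={t3,t10,t12} V23={t4,t13,t14}
C dims 3,3; δ0: rk 3, SNF 1^2·2
Ȟ^0: (3−3)−0=0 ⇒ 0
Ȟ^1: (3−0)−3=0 plus torsion [2] ⇒ Z/2
Ȟ^2: (0−0)−0=0 ⇒ 0


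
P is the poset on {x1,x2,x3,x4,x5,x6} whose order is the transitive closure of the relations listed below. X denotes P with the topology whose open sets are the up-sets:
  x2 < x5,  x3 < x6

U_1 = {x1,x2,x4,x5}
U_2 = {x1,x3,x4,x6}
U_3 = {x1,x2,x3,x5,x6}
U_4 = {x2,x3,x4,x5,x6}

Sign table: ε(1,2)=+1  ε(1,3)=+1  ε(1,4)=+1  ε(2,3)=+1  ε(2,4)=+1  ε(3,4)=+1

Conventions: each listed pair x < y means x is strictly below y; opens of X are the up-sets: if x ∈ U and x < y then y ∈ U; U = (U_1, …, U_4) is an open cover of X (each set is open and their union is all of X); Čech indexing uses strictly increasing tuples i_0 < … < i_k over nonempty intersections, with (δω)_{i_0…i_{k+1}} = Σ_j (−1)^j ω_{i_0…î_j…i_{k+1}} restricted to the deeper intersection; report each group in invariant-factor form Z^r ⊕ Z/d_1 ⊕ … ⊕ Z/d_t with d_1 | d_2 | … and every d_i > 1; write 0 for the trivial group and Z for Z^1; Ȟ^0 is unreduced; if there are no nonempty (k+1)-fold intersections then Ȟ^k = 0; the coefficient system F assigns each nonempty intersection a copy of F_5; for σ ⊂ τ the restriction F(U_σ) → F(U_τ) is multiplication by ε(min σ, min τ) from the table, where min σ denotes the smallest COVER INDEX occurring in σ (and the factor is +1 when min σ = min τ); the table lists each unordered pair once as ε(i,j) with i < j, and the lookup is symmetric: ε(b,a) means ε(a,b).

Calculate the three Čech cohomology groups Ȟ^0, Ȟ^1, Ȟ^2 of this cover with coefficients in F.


Ȟ^0(U;F) ≅ Z/5; Ȟ^1(U;F) ≅ 0; Ȟ^2(U;F) ≅ Z/5

nonempty overlaps:
  U12={x1,x4} U13={x1,x2,x5} U14={x2,x4,x5} U23={x1,x3,x6} U24={x3,x4,x6} U34={x2,x3,x5,x6}
  U123={x1} U124={x4} U134={x2,x5} U234={x3,x6}
C dims 4,6,4; δ0: rk_F5 3; δ1: rk_F5 3
degree 0: 4−3−0 = 1 → Ȟ^0 ≅ Z/5
degree 1: 6−3−3 = 0 → Ȟ^1 ≅ 0
degree 2: 4−0−3 = 1 → Ȟ^2 ≅ Z/5


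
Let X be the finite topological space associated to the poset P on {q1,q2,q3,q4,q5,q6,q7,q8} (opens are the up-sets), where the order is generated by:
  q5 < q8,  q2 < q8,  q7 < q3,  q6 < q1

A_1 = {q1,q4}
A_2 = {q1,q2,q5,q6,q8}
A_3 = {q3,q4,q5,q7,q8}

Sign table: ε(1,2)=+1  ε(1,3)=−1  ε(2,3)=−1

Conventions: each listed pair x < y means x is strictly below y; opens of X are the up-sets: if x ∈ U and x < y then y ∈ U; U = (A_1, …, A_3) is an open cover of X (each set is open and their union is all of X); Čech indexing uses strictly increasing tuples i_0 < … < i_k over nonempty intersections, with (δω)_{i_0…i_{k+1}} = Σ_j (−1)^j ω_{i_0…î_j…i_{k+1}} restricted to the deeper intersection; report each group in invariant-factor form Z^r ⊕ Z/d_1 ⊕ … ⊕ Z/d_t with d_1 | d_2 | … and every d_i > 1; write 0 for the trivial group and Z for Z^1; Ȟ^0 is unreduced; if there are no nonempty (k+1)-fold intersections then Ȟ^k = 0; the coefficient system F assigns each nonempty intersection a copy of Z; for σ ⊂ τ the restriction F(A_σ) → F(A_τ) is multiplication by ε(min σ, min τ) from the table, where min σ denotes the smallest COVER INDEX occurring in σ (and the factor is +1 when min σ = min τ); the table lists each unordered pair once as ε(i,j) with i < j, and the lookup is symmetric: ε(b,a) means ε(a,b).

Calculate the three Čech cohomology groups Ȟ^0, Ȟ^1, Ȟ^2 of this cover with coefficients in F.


nonempty intersections:
  A12={q1} A13={q4} A23={q5,q8}
C dims 3,3; δ0: rk 2, SNF 1^2
Ȟ^0: (3−2)−0=1 ⇒ Z
Ȟ^1: (3−0)−2=1 ⇒ Z
Ȟ^2: (0−0)−0=0 ⇒ 0

Ȟ^0 = Z; Ȟ^1 = Z; Ȟ^2 = 0


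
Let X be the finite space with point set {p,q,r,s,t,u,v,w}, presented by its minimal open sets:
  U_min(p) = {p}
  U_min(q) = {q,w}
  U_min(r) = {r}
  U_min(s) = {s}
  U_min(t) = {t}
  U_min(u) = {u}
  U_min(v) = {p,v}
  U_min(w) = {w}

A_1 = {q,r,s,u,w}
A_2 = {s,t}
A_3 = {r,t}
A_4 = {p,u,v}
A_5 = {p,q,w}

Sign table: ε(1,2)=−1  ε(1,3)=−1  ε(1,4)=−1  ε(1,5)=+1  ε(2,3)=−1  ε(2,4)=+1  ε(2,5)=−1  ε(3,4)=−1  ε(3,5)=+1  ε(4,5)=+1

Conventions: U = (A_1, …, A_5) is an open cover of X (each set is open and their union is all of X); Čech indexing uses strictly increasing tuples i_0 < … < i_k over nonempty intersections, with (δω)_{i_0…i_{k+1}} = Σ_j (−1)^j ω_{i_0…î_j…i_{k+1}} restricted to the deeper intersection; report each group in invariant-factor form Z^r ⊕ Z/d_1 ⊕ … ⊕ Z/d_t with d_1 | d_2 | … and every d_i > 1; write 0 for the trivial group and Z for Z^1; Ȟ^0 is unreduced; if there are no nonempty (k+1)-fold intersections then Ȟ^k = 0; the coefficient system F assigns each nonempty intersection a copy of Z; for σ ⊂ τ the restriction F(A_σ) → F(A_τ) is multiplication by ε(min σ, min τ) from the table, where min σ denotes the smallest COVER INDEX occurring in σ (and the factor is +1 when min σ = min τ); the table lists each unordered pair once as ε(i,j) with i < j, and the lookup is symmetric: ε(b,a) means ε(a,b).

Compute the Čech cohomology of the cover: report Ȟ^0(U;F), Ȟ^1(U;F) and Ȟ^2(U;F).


Ȟ^0 = 0, Ȟ^1 = Z ⊕ Z/2 and Ȟ^2 = 0

nonempty intersections:
  A12={s} A13={r} A14={u} A15={q,w} A23={t} A45={p}
C dims 5,6; δ0: rk 5, SNF 1^4·2
Ȟ^0: (5−5)−0=0 ⇒ 0
Ȟ^1: (6−0)−5=1 plus torsion [2] ⇒ Z ⊕ Z/2
Ȟ^2: (0−0)−0=0 ⇒ 0


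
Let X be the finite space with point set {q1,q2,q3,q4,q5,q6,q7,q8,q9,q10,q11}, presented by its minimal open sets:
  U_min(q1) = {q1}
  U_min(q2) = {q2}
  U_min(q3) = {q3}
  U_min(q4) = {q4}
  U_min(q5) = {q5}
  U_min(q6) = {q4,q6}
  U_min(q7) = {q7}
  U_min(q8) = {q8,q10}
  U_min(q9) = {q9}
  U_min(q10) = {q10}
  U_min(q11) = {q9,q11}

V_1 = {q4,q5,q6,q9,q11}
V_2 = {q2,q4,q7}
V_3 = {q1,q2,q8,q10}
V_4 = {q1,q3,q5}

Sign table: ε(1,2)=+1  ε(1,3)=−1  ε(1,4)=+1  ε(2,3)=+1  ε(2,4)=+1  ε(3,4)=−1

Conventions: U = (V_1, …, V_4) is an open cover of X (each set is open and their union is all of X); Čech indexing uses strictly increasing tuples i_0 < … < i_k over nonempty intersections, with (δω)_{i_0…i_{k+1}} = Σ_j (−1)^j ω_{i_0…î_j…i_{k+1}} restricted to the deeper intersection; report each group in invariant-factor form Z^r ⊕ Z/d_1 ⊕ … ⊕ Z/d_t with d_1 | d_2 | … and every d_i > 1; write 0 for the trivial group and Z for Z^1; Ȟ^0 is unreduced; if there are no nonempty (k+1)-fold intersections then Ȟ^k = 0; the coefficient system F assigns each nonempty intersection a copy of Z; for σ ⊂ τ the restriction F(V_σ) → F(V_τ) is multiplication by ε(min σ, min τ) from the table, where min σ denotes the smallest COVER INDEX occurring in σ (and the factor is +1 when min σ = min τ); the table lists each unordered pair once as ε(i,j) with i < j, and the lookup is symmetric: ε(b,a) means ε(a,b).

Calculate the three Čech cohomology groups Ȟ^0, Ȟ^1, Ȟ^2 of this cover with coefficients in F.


Ȟ^0(U;F) ≅ 0,  Ȟ^1(U;F) ≅ Z/2,  Ȟ^2(U;F) ≅ 0

cover nerve:
  V12={q4} V14={q5} V23={q2} V34={q1}
C dims 4,4; δ0: rk 4, SNF 1^3·2
Ȟ^0: (4−4)−0=0 ⇒ 0
Ȟ^1: (4−0)−4=0 plus torsion [2] ⇒ Z/2
Ȟ^2: (0−0)−0=0 ⇒ 0
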